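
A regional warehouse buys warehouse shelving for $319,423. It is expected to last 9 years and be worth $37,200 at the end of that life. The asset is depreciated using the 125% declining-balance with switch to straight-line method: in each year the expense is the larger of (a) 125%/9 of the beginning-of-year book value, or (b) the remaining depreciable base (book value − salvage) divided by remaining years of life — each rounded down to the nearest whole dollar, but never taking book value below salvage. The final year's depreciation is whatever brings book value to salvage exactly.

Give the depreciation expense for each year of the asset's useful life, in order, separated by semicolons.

$44,364; $38,202; $32,896; $28,327; $27,686; $27,687; $27,687; $27,687; $27,687

Depreciable base = $319,423 − $37,200 = $282,223.
Year 1: DB = ⌊$319,423 × 125%/9⌋ = $44,364; SL = ⌊$282,223/9⌋ = $31,358 → take DB $44,364. Book value $275,059.
Year 2: DB = ⌊$275,059 × 125%/9⌋ = $38,202; SL = ⌊$237,859/8⌋ = $29,732 → take DB $38,202. Book value $236,857.
Year 3: DB = ⌊$236,857 × 125%/9⌋ = $32,896; SL = ⌊$199,657/7⌋ = $28,522 → take DB $32,896. Book value $203,961.
Year 4: DB = ⌊$203,961 × 125%/9⌋ = $28,327; SL = ⌊$166,761/6⌋ = $27,793 → take DB $28,327. Book value $175,634.
Year 5: DB = ⌊$175,634 × 125%/9⌋ = $24,393; SL = ⌊$138,434/5⌋ = $27,686 → take SL $27,686. Book value $147,948.
Year 6: DB = ⌊$147,948 × 125%/9⌋ = $20,548; SL = ⌊$110,748/4⌋ = $27,687 → take SL $27,687. Book value $120,261.
Year 7: DB = ⌊$120,261 × 125%/9⌋ = $16,702; SL = ⌊$83,061/3⌋ = $27,687 → take SL $27,687. Book value $92,574.
Year 8: DB = ⌊$92,574 × 125%/9⌋ = $12,857; SL = ⌊$55,374/2⌋ = $27,687 → take SL $27,687. Book value $64,887.
Year 9 (final): $64,887 − $37,200 = $27,687. Book value $37,200.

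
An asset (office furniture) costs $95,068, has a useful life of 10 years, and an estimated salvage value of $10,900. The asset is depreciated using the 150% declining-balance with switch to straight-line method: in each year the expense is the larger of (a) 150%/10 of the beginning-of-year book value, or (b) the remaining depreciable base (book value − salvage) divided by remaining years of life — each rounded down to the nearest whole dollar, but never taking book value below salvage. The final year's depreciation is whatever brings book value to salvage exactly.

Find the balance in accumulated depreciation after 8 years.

$71,690

Depreciable base = $95,068 − $10,900 = $84,168.
Year 1: DB = ⌊$95,068 × 150%/10⌋ = $14,260; SL = ⌊$84,168/10⌋ = $8,416 → take DB $14,260. Book value $80,808.
Year 2: DB = ⌊$80,808 × 150%/10⌋ = $12,121; SL = ⌊$69,908/9⌋ = $7,767 → take DB $12,121. Book value $68,687.
Year 3: DB = ⌊$68,687 × 150%/10⌋ = $10,303; SL = ⌊$57,787/8⌋ = $7,223 → take DB $10,303. Book value $58,384.
Year 4: DB = ⌊$58,384 × 150%/10⌋ = $8,757; SL = ⌊$47,484/7⌋ = $6,783 → take DB $8,757. Book value $49,627.
Year 5: DB = ⌊$49,627 × 150%/10⌋ = $7,444; SL = ⌊$38,727/6⌋ = $6,454 → take DB $7,444. Book value $42,183.
Year 6: DB = ⌊$42,183 × 150%/10⌋ = $6,327; SL = ⌊$31,283/5⌋ = $6,256 → take DB $6,327. Book value $35,856.
Year 7: DB = ⌊$35,856 × 150%/10⌋ = $5,378; SL = ⌊$24,956/4⌋ = $6,239 → take SL $6,239. Book value $29,617.
Year 8: DB = ⌊$29,617 × 150%/10⌋ = $4,442; SL = ⌊$18,717/3⌋ = $6,239 → take SL $6,239. Book value $23,378.
Accumulated through year 8 = $95,068 − $23,378 = $71,690.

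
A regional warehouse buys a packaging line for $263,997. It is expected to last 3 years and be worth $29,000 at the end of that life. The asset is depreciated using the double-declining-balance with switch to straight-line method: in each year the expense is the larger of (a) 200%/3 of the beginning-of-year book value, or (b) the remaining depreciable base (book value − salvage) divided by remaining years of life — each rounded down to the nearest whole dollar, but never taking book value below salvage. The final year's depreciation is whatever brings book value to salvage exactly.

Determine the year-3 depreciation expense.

$333

Depreciable base = $263,997 − $29,000 = $234,997.
Year 1: DB = ⌊$263,997 × 200%/3⌋ = $175,998; SL = ⌊$234,997/3⌋ = $78,332 → take DB $175,998. Book value $87,999.
Year 2: DB = ⌊$87,999 × 200%/3⌋ = $58,666; SL = ⌊$58,999/2⌋ = $29,499 → take DB $58,666. Book value $29,333.
Year 3 (final): $29,333 − $29,000 = $333. Book value $29,000.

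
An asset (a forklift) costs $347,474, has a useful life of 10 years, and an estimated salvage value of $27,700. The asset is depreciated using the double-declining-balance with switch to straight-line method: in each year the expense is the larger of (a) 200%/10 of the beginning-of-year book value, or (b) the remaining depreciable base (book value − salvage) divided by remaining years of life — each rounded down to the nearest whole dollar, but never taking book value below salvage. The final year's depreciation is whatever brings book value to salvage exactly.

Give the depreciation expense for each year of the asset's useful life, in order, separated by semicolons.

$69,494; $55,596; $44,476; $35,581; $28,465; $22,772; $18,218; $15,057; $15,057; $15,058

Depreciable base = $347,474 − $27,700 = $319,774.
Year 1: DB = ⌊$347,474 × 200%/10⌋ = $69,494; SL = ⌊$319,774/10⌋ = $31,977 → take DB $69,494. Book value $277,980.
Year 2: DB = ⌊$277,980 × 200%/10⌋ = $55,596; SL = ⌊$250,280/9⌋ = $27,808 → take DB $55,596. Book value $222,384.
Year 3: DB = ⌊$222,384 × 200%/10⌋ = $44,476; SL = ⌊$194,684/8⌋ = $24,335 → take DB $44,476. Book value $177,908.
Year 4: DB = ⌊$177,908 × 200%/10⌋ = $35,581; SL = ⌊$150,208/7⌋ = $21,458 → take DB $35,581. Book value $142,327.
Year 5: DB = ⌊$142,327 × 200%/10⌋ = $28,465; SL = ⌊$114,627/6⌋ = $19,104 → take DB $28,465. Book value $113,862.
Year 6: DB = ⌊$113,862 × 200%/10⌋ = $22,772; SL = ⌊$86,162/5⌋ = $17,232 → take DB $22,772. Book value $91,090.
Year 7: DB = ⌊$91,090 × 200%/10⌋ = $18,218; SL = ⌊$63,390/4⌋ = $15,847 → take DB $18,218. Book value $72,872.
Year 8: DB = ⌊$72,872 × 200%/10⌋ = $14,574; SL = ⌊$45,172/3⌋ = $15,057 → take SL $15,057. Book value $57,815.
Year 9: DB = ⌊$57,815 × 200%/10⌋ = $11,563; SL = ⌊$30,115/2⌋ = $15,057 → take SL $15,057. Book value $42,758.
Year 10 (final): $42,758 − $27,700 = $15,058. Book value $27,700.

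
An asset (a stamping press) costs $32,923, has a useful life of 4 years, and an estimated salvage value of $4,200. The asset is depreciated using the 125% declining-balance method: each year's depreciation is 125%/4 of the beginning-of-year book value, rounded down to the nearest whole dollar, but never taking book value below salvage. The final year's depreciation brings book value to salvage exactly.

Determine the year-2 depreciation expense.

Depreciable base = $32,923 − $4,200 = $28,723.
Year 1: ⌊$32,923 × 125%/4⌋ = $10,288. Book value $22,635.
Year 2: ⌊$22,635 × 125%/4⌋ = $7,073. Book value $15,562.

$7,073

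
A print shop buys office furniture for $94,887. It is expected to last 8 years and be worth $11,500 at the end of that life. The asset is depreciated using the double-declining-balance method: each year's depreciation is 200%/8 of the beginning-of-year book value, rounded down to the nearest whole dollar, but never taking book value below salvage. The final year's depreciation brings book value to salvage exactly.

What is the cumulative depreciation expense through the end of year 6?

Depreciable base = $94,887 − $11,500 = $83,387.
Year 1: ⌊$94,887 × 200%/8⌋ = $23,721. Book value $71,166.
Year 2: ⌊$71,166 × 200%/8⌋ = $17,791. Book value $53,375.
Year 3: ⌊$53,375 × 200%/8⌋ = $13,343. Book value $40,032.
Year 4: ⌊$40,032 × 200%/8⌋ = $10,008. Book value $30,024.
Year 5: ⌊$30,024 × 200%/8⌋ = $7,506. Book value $22,518.
Year 6: ⌊$22,518 × 200%/8⌋ = $5,629. Book value $16,889.
Accumulated through year 6 = $94,887 − $16,889 = $77,998.

$77,998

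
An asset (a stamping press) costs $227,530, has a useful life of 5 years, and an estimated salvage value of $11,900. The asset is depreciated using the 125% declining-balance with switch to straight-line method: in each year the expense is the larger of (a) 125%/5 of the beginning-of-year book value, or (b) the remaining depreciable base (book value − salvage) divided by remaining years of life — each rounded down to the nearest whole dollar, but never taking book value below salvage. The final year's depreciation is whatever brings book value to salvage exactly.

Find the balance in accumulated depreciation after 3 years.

Depreciable base = $227,530 − $11,900 = $215,630.
Year 1: DB = ⌊$227,530 × 125%/5⌋ = $56,882; SL = ⌊$215,630/5⌋ = $43,126 → take DB $56,882. Book value $170,648.
Year 2: DB = ⌊$170,648 × 125%/5⌋ = $42,662; SL = ⌊$158,748/4⌋ = $39,687 → take DB $42,662. Book value $127,986.
Year 3: DB = ⌊$127,986 × 125%/5⌋ = $31,996; SL = ⌊$116,086/3⌋ = $38,695 → take SL $38,695. Book value $89,291.
Accumulated through year 3 = $227,530 − $89,291 = $138,239.

$138,239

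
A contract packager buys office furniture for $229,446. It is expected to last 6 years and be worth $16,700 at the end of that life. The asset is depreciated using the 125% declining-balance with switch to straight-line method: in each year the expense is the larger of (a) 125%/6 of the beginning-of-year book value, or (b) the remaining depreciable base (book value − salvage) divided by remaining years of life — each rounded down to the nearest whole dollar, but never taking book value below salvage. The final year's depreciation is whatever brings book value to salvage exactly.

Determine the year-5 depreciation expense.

Depreciable base = $229,446 − $16,700 = $212,746.
Year 1: DB = ⌊$229,446 × 125%/6⌋ = $47,801; SL = ⌊$212,746/6⌋ = $35,457 → take DB $47,801. Book value $181,645.
Year 2: DB = ⌊$181,645 × 125%/6⌋ = $37,842; SL = ⌊$164,945/5⌋ = $32,989 → take DB $37,842. Book value $143,803.
Year 3: DB = ⌊$143,803 × 125%/6⌋ = $29,958; SL = ⌊$127,103/4⌋ = $31,775 → take SL $31,775. Book value $112,028.
Year 4: DB = ⌊$112,028 × 125%/6⌋ = $23,339; SL = ⌊$95,328/3⌋ = $31,776 → take SL $31,776. Book value $80,252.
Year 5: DB = ⌊$80,252 × 125%/6⌋ = $16,719; SL = ⌊$63,552/2⌋ = $31,776 → take SL $31,776. Book value $48,476.

$31,776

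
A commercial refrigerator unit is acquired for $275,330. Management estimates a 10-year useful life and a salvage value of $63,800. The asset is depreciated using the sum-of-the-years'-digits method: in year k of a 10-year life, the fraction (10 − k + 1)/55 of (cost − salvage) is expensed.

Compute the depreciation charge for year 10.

$3,846

Depreciable base = $275,330 − $63,800 = $211,530.
Sum of the years' digits = 10+9+8+7+6+5+4+3+2+1 = 55.
Year 1: $211,530 × 10/55 = $38,460. Book value $236,870.
Year 2: $211,530 × 9/55 = $34,614. Book value $202,256.
Year 3: $211,530 × 8/55 = $30,768. Book value $171,488.
Year 4: $211,530 × 7/55 = $26,922. Book value $144,566.
Year 5: $211,530 × 6/55 = $23,076. Book value $121,490.
Year 6: $211,530 × 5/55 = $19,230. Book value $102,260.
Year 7: $211,530 × 4/55 = $15,384. Book value $86,876.
Year 8: $211,530 × 3/55 = $11,538. Book value $75,338.
Year 9: $211,530 × 2/55 = $7,692. Book value $67,646.
Year 10: $211,530 × 1/55 = $3,846. Book value $63,800.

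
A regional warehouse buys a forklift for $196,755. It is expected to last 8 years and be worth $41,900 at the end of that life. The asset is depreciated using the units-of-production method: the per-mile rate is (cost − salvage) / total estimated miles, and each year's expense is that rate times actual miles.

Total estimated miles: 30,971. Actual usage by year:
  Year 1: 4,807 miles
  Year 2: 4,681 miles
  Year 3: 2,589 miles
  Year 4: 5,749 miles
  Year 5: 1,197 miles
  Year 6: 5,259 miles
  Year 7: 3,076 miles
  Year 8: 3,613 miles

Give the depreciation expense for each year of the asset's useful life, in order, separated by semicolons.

$24,035; $23,405; $12,945; $28,745; $5,985; $26,295; $15,380; $18,065

Depreciable base = $196,755 − $41,900 = $154,855.
Rate = $154,855 / 30,971 miles = $5 per mile.
Year 1: 4,807 × $5 = $24,035. Book value $172,720.
Year 2: 4,681 × $5 = $23,405. Book value $149,315.
Year 3: 2,589 × $5 = $12,945. Book value $136,370.
Year 4: 5,749 × $5 = $28,745. Book value $107,625.
Year 5: 1,197 × $5 = $5,985. Book value $101,640.
Year 6: 5,259 × $5 = $26,295. Book value $75,345.
Year 7: 3,076 × $5 = $15,380. Book value $59,965.
Year 8: 3,613 × $5 = $18,065. Book value $41,900.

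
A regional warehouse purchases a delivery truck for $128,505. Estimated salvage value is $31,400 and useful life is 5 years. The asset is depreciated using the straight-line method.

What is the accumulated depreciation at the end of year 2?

Depreciable base = $128,505 − $31,400 = $97,105.
Annual expense = $97,105 / 5 = $19,421.
End of year 1: book value $109,084.
End of year 2: book value $89,663.
Accumulated through year 2 = $128,505 − $89,663 = $38,842.

$38,842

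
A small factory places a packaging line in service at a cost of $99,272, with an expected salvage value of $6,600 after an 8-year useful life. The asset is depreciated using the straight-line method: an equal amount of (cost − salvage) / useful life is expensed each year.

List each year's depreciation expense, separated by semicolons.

$11,584; $11,584; $11,584; $11,584; $11,584; $11,584; $11,584; $11,584

Depreciable base = $99,272 − $6,600 = $92,672.
Annual expense = $92,672 / 8 = $11,584.
End of year 1: book value $87,688.
End of year 2: book value $76,104.
End of year 3: book value $64,520.
End of year 4: book value $52,936.
End of year 5: book value $41,352.
End of year 6: book value $29,768.
End of year 7: book value $18,184.
End of year 8: book value $6,600.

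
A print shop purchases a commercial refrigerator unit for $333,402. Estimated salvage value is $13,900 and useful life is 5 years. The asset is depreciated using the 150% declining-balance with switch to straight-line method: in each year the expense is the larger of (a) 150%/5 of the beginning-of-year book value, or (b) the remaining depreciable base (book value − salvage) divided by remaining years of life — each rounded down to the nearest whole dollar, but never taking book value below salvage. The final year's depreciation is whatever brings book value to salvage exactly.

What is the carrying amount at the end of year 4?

$63,723

Depreciable base = $333,402 − $13,900 = $319,502.
Year 1: DB = ⌊$333,402 × 150%/5⌋ = $100,020; SL = ⌊$319,502/5⌋ = $63,900 → take DB $100,020. Book value $233,382.
Year 2: DB = ⌊$233,382 × 150%/5⌋ = $70,014; SL = ⌊$219,482/4⌋ = $54,870 → take DB $70,014. Book value $163,368.
Year 3: DB = ⌊$163,368 × 150%/5⌋ = $49,010; SL = ⌊$149,468/3⌋ = $49,822 → take SL $49,822. Book value $113,546.
Year 4: DB = ⌊$113,546 × 150%/5⌋ = $34,063; SL = ⌊$99,646/2⌋ = $49,823 → take SL $49,823. Book value $63,723.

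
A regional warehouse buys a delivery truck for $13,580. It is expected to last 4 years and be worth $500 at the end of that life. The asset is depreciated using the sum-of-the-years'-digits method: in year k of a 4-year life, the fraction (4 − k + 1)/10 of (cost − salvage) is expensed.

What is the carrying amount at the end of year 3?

$1,808

Depreciable base = $13,580 − $500 = $13,080.
Sum of the years' digits = 4+3+2+1 = 10.
Year 1: $13,080 × 4/10 = $5,232. Book value $8,348.
Year 2: $13,080 × 3/10 = $3,924. Book value $4,424.
Year 3: $13,080 × 2/10 = $2,616. Book value $1,808.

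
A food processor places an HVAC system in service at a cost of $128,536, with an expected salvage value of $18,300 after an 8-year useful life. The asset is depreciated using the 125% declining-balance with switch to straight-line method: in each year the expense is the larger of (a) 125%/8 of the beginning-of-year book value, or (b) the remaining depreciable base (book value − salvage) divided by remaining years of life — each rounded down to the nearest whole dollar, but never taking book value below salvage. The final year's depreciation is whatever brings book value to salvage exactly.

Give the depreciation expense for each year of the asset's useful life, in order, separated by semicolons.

$20,083; $16,945; $14,298; $12,064; $11,711; $11,711; $11,712; $11,712

Depreciable base = $128,536 − $18,300 = $110,236.
Year 1: DB = ⌊$128,536 × 125%/8⌋ = $20,083; SL = ⌊$110,236/8⌋ = $13,779 → take DB $20,083. Book value $108,453.
Year 2: DB = ⌊$108,453 × 125%/8⌋ = $16,945; SL = ⌊$90,153/7⌋ = $12,879 → take DB $16,945. Book value $91,508.
Year 3: DB = ⌊$91,508 × 125%/8⌋ = $14,298; SL = ⌊$73,208/6⌋ = $12,201 → take DB $14,298. Book value $77,210.
Year 4: DB = ⌊$77,210 × 125%/8⌋ = $12,064; SL = ⌊$58,910/5⌋ = $11,782 → take DB $12,064. Book value $65,146.
Year 5: DB = ⌊$65,146 × 125%/8⌋ = $10,179; SL = ⌊$46,846/4⌋ = $11,711 → take SL $11,711. Book value $53,435.
Year 6: DB = ⌊$53,435 × 125%/8⌋ = $8,349; SL = ⌊$35,135/3⌋ = $11,711 → take SL $11,711. Book value $41,724.
Year 7: DB = ⌊$41,724 × 125%/8⌋ = $6,519; SL = ⌊$23,424/2⌋ = $11,712 → take SL $11,712. Book value $30,012.
Year 8 (final): $30,012 − $18,300 = $11,712. Book value $18,300.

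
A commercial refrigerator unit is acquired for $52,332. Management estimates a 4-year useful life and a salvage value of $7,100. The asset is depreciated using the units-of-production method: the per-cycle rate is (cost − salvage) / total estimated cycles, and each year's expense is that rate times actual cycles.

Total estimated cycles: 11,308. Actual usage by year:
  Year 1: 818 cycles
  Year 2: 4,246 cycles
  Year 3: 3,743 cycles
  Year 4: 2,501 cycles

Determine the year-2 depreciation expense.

Depreciable base = $52,332 − $7,100 = $45,232.
Rate = $45,232 / 11,308 cycles = $4 per cycle.
Year 1: 818 × $4 = $3,272. Book value $49,060.
Year 2: 4,246 × $4 = $16,984. Book value $32,076.

$16,984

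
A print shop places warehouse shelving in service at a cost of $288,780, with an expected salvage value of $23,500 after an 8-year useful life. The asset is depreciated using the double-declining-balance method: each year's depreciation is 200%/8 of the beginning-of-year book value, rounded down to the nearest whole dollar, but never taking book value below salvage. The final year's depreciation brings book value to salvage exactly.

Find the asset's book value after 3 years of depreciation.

$121,830

Depreciable base = $288,780 − $23,500 = $265,280.
Year 1: ⌊$288,780 × 200%/8⌋ = $72,195. Book value $216,585.
Year 2: ⌊$216,585 × 200%/8⌋ = $54,146. Book value $162,439.
Year 3: ⌊$162,439 × 200%/8⌋ = $40,609. Book value $121,830.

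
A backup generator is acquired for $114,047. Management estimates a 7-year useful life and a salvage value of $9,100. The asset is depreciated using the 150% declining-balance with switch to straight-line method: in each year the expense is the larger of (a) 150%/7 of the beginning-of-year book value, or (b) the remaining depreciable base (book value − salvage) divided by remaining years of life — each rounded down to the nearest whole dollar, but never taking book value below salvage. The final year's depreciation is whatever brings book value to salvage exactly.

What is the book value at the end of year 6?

$20,556

Depreciable base = $114,047 − $9,100 = $104,947.
Year 1: DB = ⌊$114,047 × 150%/7⌋ = $24,438; SL = ⌊$104,947/7⌋ = $14,992 → take DB $24,438. Book value $89,609.
Year 2: DB = ⌊$89,609 × 150%/7⌋ = $19,201; SL = ⌊$80,509/6⌋ = $13,418 → take DB $19,201. Book value $70,408.
Year 3: DB = ⌊$70,408 × 150%/7⌋ = $15,087; SL = ⌊$61,308/5⌋ = $12,261 → take DB $15,087. Book value $55,321.
Year 4: DB = ⌊$55,321 × 150%/7⌋ = $11,854; SL = ⌊$46,221/4⌋ = $11,555 → take DB $11,854. Book value $43,467.
Year 5: DB = ⌊$43,467 × 150%/7⌋ = $9,314; SL = ⌊$34,367/3⌋ = $11,455 → take SL $11,455. Book value $32,012.
Year 6: DB = ⌊$32,012 × 150%/7⌋ = $6,859; SL = ⌊$22,912/2⌋ = $11,456 → take SL $11,456. Book value $20,556.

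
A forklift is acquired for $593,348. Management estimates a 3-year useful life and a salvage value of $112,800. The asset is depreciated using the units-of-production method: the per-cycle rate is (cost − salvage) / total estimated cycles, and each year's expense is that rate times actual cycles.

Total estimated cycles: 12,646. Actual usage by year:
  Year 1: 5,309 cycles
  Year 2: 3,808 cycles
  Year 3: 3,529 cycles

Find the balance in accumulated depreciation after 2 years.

$346,446

Depreciable base = $593,348 − $112,800 = $480,548.
Rate = $480,548 / 12,646 cycles = $38 per cycle.
Year 1: 5,309 × $38 = $201,742. Book value $391,606.
Year 2: 3,808 × $38 = $144,704. Book value $246,902.
Accumulated through year 2 = $593,348 − $246,902 = $346,446.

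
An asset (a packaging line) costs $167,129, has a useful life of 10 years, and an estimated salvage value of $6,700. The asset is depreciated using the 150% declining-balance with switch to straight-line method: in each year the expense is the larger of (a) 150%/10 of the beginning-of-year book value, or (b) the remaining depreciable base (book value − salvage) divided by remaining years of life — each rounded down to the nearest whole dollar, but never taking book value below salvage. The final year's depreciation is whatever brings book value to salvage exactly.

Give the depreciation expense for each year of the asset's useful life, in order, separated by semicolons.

$25,069; $21,309; $18,112; $15,395; $13,424; $13,424; $13,424; $13,424; $13,424; $13,424

Depreciable base = $167,129 − $6,700 = $160,429.
Year 1: DB = ⌊$167,129 × 150%/10⌋ = $25,069; SL = ⌊$160,429/10⌋ = $16,042 → take DB $25,069. Book value $142,060.
Year 2: DB = ⌊$142,060 × 150%/10⌋ = $21,309; SL = ⌊$135,360/9⌋ = $15,040 → take DB $21,309. Book value $120,751.
Year 3: DB = ⌊$120,751 × 150%/10⌋ = $18,112; SL = ⌊$114,051/8⌋ = $14,256 → take DB $18,112. Book value $102,639.
Year 4: DB = ⌊$102,639 × 150%/10⌋ = $15,395; SL = ⌊$95,939/7⌋ = $13,705 → take DB $15,395. Book value $87,244.
Year 5: DB = ⌊$87,244 × 150%/10⌋ = $13,086; SL = ⌊$80,544/6⌋ = $13,424 → take SL $13,424. Book value $73,820.
Year 6: DB = ⌊$73,820 × 150%/10⌋ = $11,073; SL = ⌊$67,120/5⌋ = $13,424 → take SL $13,424. Book value $60,396.
Year 7: DB = ⌊$60,396 × 150%/10⌋ = $9,059; SL = ⌊$53,696/4⌋ = $13,424 → take SL $13,424. Book value $46,972.
Year 8: DB = ⌊$46,972 × 150%/10⌋ = $7,045; SL = ⌊$40,272/3⌋ = $13,424 → take SL $13,424. Book value $33,548.
Year 9: DB = ⌊$33,548 × 150%/10⌋ = $5,032; SL = ⌊$26,848/2⌋ = $13,424 → take SL $13,424. Book value $20,124.
Year 10 (final): $20,124 − $6,700 = $13,424. Book value $6,700.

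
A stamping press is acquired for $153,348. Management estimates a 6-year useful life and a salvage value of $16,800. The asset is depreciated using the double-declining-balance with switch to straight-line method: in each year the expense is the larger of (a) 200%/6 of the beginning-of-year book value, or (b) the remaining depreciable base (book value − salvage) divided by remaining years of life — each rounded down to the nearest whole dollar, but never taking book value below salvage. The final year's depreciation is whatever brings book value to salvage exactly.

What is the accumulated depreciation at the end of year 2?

$85,193

Depreciable base = $153,348 − $16,800 = $136,548.
Year 1: DB = ⌊$153,348 × 200%/6⌋ = $51,116; SL = ⌊$136,548/6⌋ = $22,758 → take DB $51,116. Book value $102,232.
Year 2: DB = ⌊$102,232 × 200%/6⌋ = $34,077; SL = ⌊$85,432/5⌋ = $17,086 → take DB $34,077. Book value $68,155.
Accumulated through year 2 = $153,348 − $68,155 = $85,193.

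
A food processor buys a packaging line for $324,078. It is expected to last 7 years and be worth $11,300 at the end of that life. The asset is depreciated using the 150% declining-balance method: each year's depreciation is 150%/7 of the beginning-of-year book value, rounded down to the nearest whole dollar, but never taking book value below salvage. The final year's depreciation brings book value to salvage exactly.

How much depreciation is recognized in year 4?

Depreciable base = $324,078 − $11,300 = $312,778.
Year 1: ⌊$324,078 × 150%/7⌋ = $69,445. Book value $254,633.
Year 2: ⌊$254,633 × 150%/7⌋ = $54,564. Book value $200,069.
Year 3: ⌊$200,069 × 150%/7⌋ = $42,871. Book value $157,198.
Year 4: ⌊$157,198 × 150%/7⌋ = $33,685. Book value $123,513.

$33,685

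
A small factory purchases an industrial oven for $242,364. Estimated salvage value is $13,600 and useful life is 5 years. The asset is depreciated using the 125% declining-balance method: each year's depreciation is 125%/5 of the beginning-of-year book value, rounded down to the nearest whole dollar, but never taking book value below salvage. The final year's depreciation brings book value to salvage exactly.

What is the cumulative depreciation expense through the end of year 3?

Depreciable base = $242,364 − $13,600 = $228,764.
Year 1: ⌊$242,364 × 125%/5⌋ = $60,591. Book value $181,773.
Year 2: ⌊$181,773 × 125%/5⌋ = $45,443. Book value $136,330.
Year 3: ⌊$136,330 × 125%/5⌋ = $34,082. Book value $102,248.
Accumulated through year 3 = $242,364 − $102,248 = $140,116.

$140,116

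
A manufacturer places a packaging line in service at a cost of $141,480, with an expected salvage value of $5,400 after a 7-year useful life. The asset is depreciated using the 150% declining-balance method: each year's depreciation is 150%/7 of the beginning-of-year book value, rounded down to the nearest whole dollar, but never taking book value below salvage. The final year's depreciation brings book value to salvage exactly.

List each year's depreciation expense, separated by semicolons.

Depreciable base = $141,480 − $5,400 = $136,080.
Year 1: ⌊$141,480 × 150%/7⌋ = $30,317. Book value $111,163.
Year 2: ⌊$111,163 × 150%/7⌋ = $23,820. Book value $87,343.
Year 3: ⌊$87,343 × 150%/7⌋ = $18,716. Book value $68,627.
Year 4: ⌊$68,627 × 150%/7⌋ = $14,705. Book value $53,922.
Year 5: ⌊$53,922 × 150%/7⌋ = $11,554. Book value $42,368.
Year 6: ⌊$42,368 × 150%/7⌋ = $9,078. Book value $33,290.
Year 7 (final): $33,290 − $5,400 = $27,890. Book value $5,400.

$30,317; $23,820; $18,716; $14,705; $11,554; $9,078; $27,890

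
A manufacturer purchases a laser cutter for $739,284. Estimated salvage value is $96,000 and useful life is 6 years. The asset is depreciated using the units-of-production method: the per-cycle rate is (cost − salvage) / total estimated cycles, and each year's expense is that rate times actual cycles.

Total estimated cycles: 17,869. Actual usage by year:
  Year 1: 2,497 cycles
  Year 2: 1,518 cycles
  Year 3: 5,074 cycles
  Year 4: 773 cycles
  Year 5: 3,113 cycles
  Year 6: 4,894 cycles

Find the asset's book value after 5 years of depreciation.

Depreciable base = $739,284 − $96,000 = $643,284.
Rate = $643,284 / 17,869 cycles = $36 per cycle.
Year 1: 2,497 × $36 = $89,892. Book value $649,392.
Year 2: 1,518 × $36 = $54,648. Book value $594,744.
Year 3: 5,074 × $36 = $182,664. Book value $412,080.
Year 4: 773 × $36 = $27,828. Book value $384,252.
Year 5: 3,113 × $36 = $112,068. Book value $272,184.

$272,184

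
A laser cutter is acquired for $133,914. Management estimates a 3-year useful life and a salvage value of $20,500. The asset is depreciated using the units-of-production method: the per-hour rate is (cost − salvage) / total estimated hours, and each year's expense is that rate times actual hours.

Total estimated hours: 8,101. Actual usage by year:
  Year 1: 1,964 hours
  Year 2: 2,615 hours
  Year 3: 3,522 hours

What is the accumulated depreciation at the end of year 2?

$64,106

Depreciable base = $133,914 − $20,500 = $113,414.
Rate = $113,414 / 8,101 hours = $14 per hour.
Year 1: 1,964 × $14 = $27,496. Book value $106,418.
Year 2: 2,615 × $14 = $36,610. Book value $69,808.
Accumulated through year 2 = $133,914 − $69,808 = $64,106.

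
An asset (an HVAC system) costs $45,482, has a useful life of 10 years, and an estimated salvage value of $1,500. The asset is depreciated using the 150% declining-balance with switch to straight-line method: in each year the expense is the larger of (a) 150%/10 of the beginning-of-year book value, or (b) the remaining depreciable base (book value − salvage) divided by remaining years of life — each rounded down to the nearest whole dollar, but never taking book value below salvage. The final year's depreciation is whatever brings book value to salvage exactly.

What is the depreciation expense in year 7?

Depreciable base = $45,482 − $1,500 = $43,982.
Year 1: DB = ⌊$45,482 × 150%/10⌋ = $6,822; SL = ⌊$43,982/10⌋ = $4,398 → take DB $6,822. Book value $38,660.
Year 2: DB = ⌊$38,660 × 150%/10⌋ = $5,799; SL = ⌊$37,160/9⌋ = $4,128 → take DB $5,799. Book value $32,861.
Year 3: DB = ⌊$32,861 × 150%/10⌋ = $4,929; SL = ⌊$31,361/8⌋ = $3,920 → take DB $4,929. Book value $27,932.
Year 4: DB = ⌊$27,932 × 150%/10⌋ = $4,189; SL = ⌊$26,432/7⌋ = $3,776 → take DB $4,189. Book value $23,743.
Year 5: DB = ⌊$23,743 × 150%/10⌋ = $3,561; SL = ⌊$22,243/6⌋ = $3,707 → take SL $3,707. Book value $20,036.
Year 6: DB = ⌊$20,036 × 150%/10⌋ = $3,005; SL = ⌊$18,536/5⌋ = $3,707 → take SL $3,707. Book value $16,329.
Year 7: DB = ⌊$16,329 × 150%/10⌋ = $2,449; SL = ⌊$14,829/4⌋ = $3,707 → take SL $3,707. Book value $12,622.

$3,707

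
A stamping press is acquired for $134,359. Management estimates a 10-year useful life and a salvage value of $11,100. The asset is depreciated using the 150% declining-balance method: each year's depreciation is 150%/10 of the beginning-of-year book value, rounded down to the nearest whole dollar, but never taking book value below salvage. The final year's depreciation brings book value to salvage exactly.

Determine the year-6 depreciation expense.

Depreciable base = $134,359 − $11,100 = $123,259.
Year 1: ⌊$134,359 × 150%/10⌋ = $20,153. Book value $114,206.
Year 2: ⌊$114,206 × 150%/10⌋ = $17,130. Book value $97,076.
Year 3: ⌊$97,076 × 150%/10⌋ = $14,561. Book value $82,515.
Year 4: ⌊$82,515 × 150%/10⌋ = $12,377. Book value $70,138.
Year 5: ⌊$70,138 × 150%/10⌋ = $10,520. Book value $59,618.
Year 6: ⌊$59,618 × 150%/10⌋ = $8,942. Book value $50,676.

$8,942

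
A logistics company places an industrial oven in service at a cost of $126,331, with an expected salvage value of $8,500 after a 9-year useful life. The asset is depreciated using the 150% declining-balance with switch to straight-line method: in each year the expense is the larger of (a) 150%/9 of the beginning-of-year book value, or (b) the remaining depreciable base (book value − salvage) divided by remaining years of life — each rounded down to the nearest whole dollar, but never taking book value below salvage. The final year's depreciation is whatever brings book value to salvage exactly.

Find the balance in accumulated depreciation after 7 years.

$96,861

Depreciable base = $126,331 − $8,500 = $117,831.
Year 1: DB = ⌊$126,331 × 150%/9⌋ = $21,055; SL = ⌊$117,831/9⌋ = $13,092 → take DB $21,055. Book value $105,276.
Year 2: DB = ⌊$105,276 × 150%/9⌋ = $17,546; SL = ⌊$96,776/8⌋ = $12,097 → take DB $17,546. Book value $87,730.
Year 3: DB = ⌊$87,730 × 150%/9⌋ = $14,621; SL = ⌊$79,230/7⌋ = $11,318 → take DB $14,621. Book value $73,109.
Year 4: DB = ⌊$73,109 × 150%/9⌋ = $12,184; SL = ⌊$64,609/6⌋ = $10,768 → take DB $12,184. Book value $60,925.
Year 5: DB = ⌊$60,925 × 150%/9⌋ = $10,154; SL = ⌊$52,425/5⌋ = $10,485 → take SL $10,485. Book value $50,440.
Year 6: DB = ⌊$50,440 × 150%/9⌋ = $8,406; SL = ⌊$41,940/4⌋ = $10,485 → take SL $10,485. Book value $39,955.
Year 7: DB = ⌊$39,955 × 150%/9⌋ = $6,659; SL = ⌊$31,455/3⌋ = $10,485 → take SL $10,485. Book value $29,470.
Accumulated through year 7 = $126,331 − $29,470 = $96,861.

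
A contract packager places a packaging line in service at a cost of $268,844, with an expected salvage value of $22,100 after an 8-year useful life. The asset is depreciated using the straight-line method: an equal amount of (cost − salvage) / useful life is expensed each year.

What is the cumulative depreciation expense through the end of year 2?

Depreciable base = $268,844 − $22,100 = $246,744.
Annual expense = $246,744 / 8 = $30,843.
End of year 1: book value $238,001.
End of year 2: book value $207,158.
Accumulated through year 2 = $268,844 − $207,158 = $61,686.

$61,686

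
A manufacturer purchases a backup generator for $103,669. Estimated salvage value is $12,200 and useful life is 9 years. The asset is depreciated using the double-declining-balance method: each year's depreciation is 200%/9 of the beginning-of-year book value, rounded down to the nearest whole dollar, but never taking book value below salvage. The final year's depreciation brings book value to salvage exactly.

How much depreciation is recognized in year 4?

$10,839

Depreciable base = $103,669 − $12,200 = $91,469.
Year 1: ⌊$103,669 × 200%/9⌋ = $23,037. Book value $80,632.
Year 2: ⌊$80,632 × 200%/9⌋ = $17,918. Book value $62,714.
Year 3: ⌊$62,714 × 200%/9⌋ = $13,936. Book value $48,778.
Year 4: ⌊$48,778 × 200%/9⌋ = $10,839. Book value $37,939.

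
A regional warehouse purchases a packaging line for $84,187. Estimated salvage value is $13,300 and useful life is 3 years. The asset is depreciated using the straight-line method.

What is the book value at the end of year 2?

$36,929

Depreciable base = $84,187 − $13,300 = $70,887.
Annual expense = $70,887 / 3 = $23,629.
End of year 1: book value $60,558.
End of year 2: book value $36,929.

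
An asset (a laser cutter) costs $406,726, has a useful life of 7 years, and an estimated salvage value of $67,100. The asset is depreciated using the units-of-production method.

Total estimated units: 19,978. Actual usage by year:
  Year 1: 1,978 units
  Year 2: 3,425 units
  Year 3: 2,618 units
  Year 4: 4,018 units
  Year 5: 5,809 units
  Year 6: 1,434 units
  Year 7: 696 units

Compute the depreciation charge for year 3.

Depreciable base = $406,726 − $67,100 = $339,626.
Rate = $339,626 / 19,978 units = $17 per unit.
Year 1: 1,978 × $17 = $33,626. Book value $373,100.
Year 2: 3,425 × $17 = $58,225. Book value $314,875.
Year 3: 2,618 × $17 = $44,506. Book value $270,369.

$44,506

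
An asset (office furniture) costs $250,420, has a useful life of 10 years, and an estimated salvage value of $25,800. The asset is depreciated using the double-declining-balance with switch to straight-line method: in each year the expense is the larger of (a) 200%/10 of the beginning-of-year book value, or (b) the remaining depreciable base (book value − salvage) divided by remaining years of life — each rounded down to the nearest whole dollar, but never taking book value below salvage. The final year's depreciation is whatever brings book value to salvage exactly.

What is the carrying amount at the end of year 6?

$65,648

Depreciable base = $250,420 − $25,800 = $224,620.
Year 1: DB = ⌊$250,420 × 200%/10⌋ = $50,084; SL = ⌊$224,620/10⌋ = $22,462 → take DB $50,084. Book value $200,336.
Year 2: DB = ⌊$200,336 × 200%/10⌋ = $40,067; SL = ⌊$174,536/9⌋ = $19,392 → take DB $40,067. Book value $160,269.
Year 3: DB = ⌊$160,269 × 200%/10⌋ = $32,053; SL = ⌊$134,469/8⌋ = $16,808 → take DB $32,053. Book value $128,216.
Year 4: DB = ⌊$128,216 × 200%/10⌋ = $25,643; SL = ⌊$102,416/7⌋ = $14,630 → take DB $25,643. Book value $102,573.
Year 5: DB = ⌊$102,573 × 200%/10⌋ = $20,514; SL = ⌊$76,773/6⌋ = $12,795 → take DB $20,514. Book value $82,059.
Year 6: DB = ⌊$82,059 × 200%/10⌋ = $16,411; SL = ⌊$56,259/5⌋ = $11,251 → take DB $16,411. Book value $65,648.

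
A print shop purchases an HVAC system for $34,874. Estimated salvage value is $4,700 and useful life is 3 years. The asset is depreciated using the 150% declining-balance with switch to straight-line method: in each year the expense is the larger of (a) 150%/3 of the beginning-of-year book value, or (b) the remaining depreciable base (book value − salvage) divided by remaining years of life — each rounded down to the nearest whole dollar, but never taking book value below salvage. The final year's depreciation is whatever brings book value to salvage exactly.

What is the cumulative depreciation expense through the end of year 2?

$26,155

Depreciable base = $34,874 − $4,700 = $30,174.
Year 1: DB = ⌊$34,874 × 150%/3⌋ = $17,437; SL = ⌊$30,174/3⌋ = $10,058 → take DB $17,437. Book value $17,437.
Year 2: DB = ⌊$17,437 × 150%/3⌋ = $8,718; SL = ⌊$12,737/2⌋ = $6,368 → take DB $8,718. Book value $8,719.
Accumulated through year 2 = $34,874 − $8,719 = $26,155.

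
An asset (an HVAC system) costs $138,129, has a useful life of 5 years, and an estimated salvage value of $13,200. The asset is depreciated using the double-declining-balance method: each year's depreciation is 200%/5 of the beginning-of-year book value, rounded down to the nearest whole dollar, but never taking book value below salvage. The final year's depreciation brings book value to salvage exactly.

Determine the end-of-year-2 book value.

Depreciable base = $138,129 − $13,200 = $124,929.
Year 1: ⌊$138,129 × 200%/5⌋ = $55,251. Book value $82,878.
Year 2: ⌊$82,878 × 200%/5⌋ = $33,151. Book value $49,727.

$49,727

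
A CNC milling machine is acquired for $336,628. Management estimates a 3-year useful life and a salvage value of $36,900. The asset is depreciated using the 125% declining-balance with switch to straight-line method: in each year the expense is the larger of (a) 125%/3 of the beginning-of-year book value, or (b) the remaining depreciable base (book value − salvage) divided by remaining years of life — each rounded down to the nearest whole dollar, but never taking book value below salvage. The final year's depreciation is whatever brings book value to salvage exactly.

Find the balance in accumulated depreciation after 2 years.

$222,080

Depreciable base = $336,628 − $36,900 = $299,728.
Year 1: DB = ⌊$336,628 × 125%/3⌋ = $140,261; SL = ⌊$299,728/3⌋ = $99,909 → take DB $140,261. Book value $196,367.
Year 2: DB = ⌊$196,367 × 125%/3⌋ = $81,819; SL = ⌊$159,467/2⌋ = $79,733 → take DB $81,819. Book value $114,548.
Accumulated through year 2 = $336,628 − $114,548 = $222,080.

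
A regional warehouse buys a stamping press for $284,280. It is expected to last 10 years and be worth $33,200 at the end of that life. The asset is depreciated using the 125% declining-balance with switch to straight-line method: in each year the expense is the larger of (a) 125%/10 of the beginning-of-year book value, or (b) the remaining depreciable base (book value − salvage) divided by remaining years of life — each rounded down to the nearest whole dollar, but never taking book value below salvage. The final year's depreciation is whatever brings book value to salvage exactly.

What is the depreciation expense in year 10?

Depreciable base = $284,280 − $33,200 = $251,080.
Year 1: DB = ⌊$284,280 × 125%/10⌋ = $35,535; SL = ⌊$251,080/10⌋ = $25,108 → take DB $35,535. Book value $248,745.
Year 2: DB = ⌊$248,745 × 125%/10⌋ = $31,093; SL = ⌊$215,545/9⌋ = $23,949 → take DB $31,093. Book value $217,652.
Year 3: DB = ⌊$217,652 × 125%/10⌋ = $27,206; SL = ⌊$184,452/8⌋ = $23,056 → take DB $27,206. Book value $190,446.
Year 4: DB = ⌊$190,446 × 125%/10⌋ = $23,805; SL = ⌊$157,246/7⌋ = $22,463 → take DB $23,805. Book value $166,641.
Year 5: DB = ⌊$166,641 × 125%/10⌋ = $20,830; SL = ⌊$133,441/6⌋ = $22,240 → take SL $22,240. Book value $144,401.
Year 6: DB = ⌊$144,401 × 125%/10⌋ = $18,050; SL = ⌊$111,201/5⌋ = $22,240 → take SL $22,240. Book value $122,161.
Year 7: DB = ⌊$122,161 × 125%/10⌋ = $15,270; SL = ⌊$88,961/4⌋ = $22,240 → take SL $22,240. Book value $99,921.
Year 8: DB = ⌊$99,921 × 125%/10⌋ = $12,490; SL = ⌊$66,721/3⌋ = $22,240 → take SL $22,240. Book value $77,681.
Year 9: DB = ⌊$77,681 × 125%/10⌋ = $9,710; SL = ⌊$44,481/2⌋ = $22,240 → take SL $22,240. Book value $55,441.
Year 10 (final): $55,441 − $33,200 = $22,241. Book value $33,200.

$22,241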